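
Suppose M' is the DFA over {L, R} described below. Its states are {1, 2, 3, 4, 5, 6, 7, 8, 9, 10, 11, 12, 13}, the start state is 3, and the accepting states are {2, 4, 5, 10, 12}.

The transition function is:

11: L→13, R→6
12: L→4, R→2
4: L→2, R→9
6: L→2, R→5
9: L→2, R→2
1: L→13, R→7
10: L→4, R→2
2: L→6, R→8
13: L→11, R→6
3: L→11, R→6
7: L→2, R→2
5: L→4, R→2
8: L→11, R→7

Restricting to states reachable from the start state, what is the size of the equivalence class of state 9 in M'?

States {1,10,12} cannot be reached from the start state, so discard them.
Initial partition by acceptance: {2,4,5} | {3,6,7,8,9,11,13}.
Split {2,4,5} by δ(·,L) → {4,5} and {2}.
Refine {4,5} on symbol L: members go to different blocks, giving {4} and {5}.
Split {3,6,7,8,9,11,13} by δ(·,L) → {3,8,11,13} and {6,7,9}.
On input R, block {6,7,9} splits into {7,9} and {6}.
Split {3,8,11,13} by δ(·,R) → {3,11,13} and {8}.
No further refinement is possible. Final partition (7 blocks): {4} | {3,11,13} | {2} | {5} | {7,9} | {6} | {8}.
The equivalence class containing 9 is {7,9}, of size 2.

2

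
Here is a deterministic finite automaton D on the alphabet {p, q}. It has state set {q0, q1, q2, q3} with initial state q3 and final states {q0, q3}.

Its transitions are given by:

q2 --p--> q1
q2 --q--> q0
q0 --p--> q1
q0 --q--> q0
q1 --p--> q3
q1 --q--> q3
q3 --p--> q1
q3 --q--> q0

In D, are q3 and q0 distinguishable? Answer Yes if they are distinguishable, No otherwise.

No

Reachable states from the start: {q0,q1,q3}. Unreachable: {q2} — drop them.
Start with accepting vs non-accepting: {q0,q3} | {q1}.
The partition is now stable with 2 blocks: {q0,q3} | {q1}.
q3 and q0 lie in the same block of the stable partition, so they are equivalent — no string distinguishes them.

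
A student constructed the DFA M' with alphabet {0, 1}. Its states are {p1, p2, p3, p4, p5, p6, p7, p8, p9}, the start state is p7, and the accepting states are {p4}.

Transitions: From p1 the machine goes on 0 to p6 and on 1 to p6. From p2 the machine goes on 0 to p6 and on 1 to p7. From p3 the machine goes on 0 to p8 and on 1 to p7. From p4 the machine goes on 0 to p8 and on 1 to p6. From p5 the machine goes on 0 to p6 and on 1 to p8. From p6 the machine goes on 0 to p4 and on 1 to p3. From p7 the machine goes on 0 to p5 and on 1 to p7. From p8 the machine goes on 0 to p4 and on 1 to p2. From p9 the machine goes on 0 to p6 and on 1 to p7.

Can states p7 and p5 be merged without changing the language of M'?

Reachable states from the start: {p2,p3,p4,p5,p6,p7,p8}. Unreachable: {p1,p9} — drop them.
Start with accepting vs non-accepting: {p4} | {p2,p3,p5,p6,p7,p8}.
Refine {p2,p3,p5,p6,p7,p8} on symbol 0: members go to different blocks, giving {p2,p3,p5,p7} and {p6,p8}.
Refine {p2,p3,p5,p7} on symbol 0: members go to different blocks, giving {p2,p3,p5} and {p7}.
Split {p2,p3,p5} by δ(·,1) → {p2,p3} and {p5}.
No further refinement is possible. Final partition (5 blocks): {p4} | {p2,p3} | {p6,p8} | {p7} | {p5}.
p7 and p5 end up in different blocks, so they are distinguishable. For instance, the string '00' is accepted from only p5.

No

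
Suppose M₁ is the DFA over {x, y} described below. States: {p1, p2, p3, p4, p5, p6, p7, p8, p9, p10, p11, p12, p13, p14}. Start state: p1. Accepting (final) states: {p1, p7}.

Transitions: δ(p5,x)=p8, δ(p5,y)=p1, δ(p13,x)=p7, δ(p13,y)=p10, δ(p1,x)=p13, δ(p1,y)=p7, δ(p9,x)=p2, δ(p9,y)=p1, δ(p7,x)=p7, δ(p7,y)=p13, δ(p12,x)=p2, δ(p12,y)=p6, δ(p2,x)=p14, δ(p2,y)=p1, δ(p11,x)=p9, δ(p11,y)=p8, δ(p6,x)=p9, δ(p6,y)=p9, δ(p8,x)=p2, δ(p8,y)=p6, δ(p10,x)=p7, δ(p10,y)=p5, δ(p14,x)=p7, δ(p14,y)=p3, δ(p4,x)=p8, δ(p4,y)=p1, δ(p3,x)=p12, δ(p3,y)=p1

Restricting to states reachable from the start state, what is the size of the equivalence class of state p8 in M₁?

2

States {p4,p11} cannot be reached from the start state, so discard them.
Initial partition by acceptance: {p1,p7} | {p2,p3,p5,p6,p8,p9,p10,p12,p13,p14}.
Split {p1,p7} by δ(·,x) → {p1} and {p7}.
Refine {p2,p3,p5,p6,p8,p9,p10,p12,p13,p14} on symbol x: members go to different blocks, giving {p2,p3,p5,p6,p8,p9,p12} and {p10,p13,p14}.
On input x, block {p2,p3,p5,p6,p8,p9,p12} splits into {p3,p5,p6,p8,p9,p12} and {p2}.
Split {p3,p5,p6,p8,p9,p12} by δ(·,x) → {p3,p5,p6} and {p8,p9,p12}.
On input y, block {p3,p5,p6} splits into {p3,p5} and {p6}.
Split {p10,p13,p14} by δ(·,y) → {p10,p14} and {p13}.
On input y, block {p8,p9,p12} splits into {p8,p12} and {p9}.
The partition is now stable with 9 blocks: {p1} | {p3,p5} | {p7} | {p10,p14} | {p2} | {p8,p12} | {p6} | {p13} | {p9}.
The equivalence class containing p8 is {p8,p12}, of size 2.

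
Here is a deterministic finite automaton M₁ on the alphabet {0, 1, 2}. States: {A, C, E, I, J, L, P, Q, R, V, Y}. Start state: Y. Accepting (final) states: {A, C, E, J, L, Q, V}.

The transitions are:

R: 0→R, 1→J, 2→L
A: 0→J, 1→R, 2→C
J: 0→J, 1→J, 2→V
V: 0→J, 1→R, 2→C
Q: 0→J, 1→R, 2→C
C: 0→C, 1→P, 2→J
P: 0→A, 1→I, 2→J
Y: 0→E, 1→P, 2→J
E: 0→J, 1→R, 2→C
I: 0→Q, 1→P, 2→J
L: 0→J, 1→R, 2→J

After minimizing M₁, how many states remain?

6

Every state is reachable, so we keep all 11.
Initial partition by acceptance: {A,C,E,J,L,Q,V} | {I,P,R,Y}.
On input 1, block {A,C,E,J,L,Q,V} splits into {A,C,E,L,Q,V} and {J}.
Refine {A,C,E,L,Q,V} on symbol 0: members go to different blocks, giving {A,E,L,Q,V} and {C}.
On input 2, block {A,E,L,Q,V} splits into {A,E,Q,V} and {L}.
Refine {I,P,R,Y} on symbol 0: members go to different blocks, giving {I,P,Y} and {R}.
No further refinement is possible. Final partition (6 blocks): {A,E,Q,V} | {I,P,Y} | {J} | {C} | {L} | {R}.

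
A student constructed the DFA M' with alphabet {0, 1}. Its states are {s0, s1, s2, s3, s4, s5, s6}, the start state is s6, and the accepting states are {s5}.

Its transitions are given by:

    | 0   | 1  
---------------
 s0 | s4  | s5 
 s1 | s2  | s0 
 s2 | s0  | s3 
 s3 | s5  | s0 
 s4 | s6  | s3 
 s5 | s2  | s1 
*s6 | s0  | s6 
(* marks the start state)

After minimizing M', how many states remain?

7

Every state is reachable, so we keep all 7.
Start with accepting vs non-accepting: {s5} | {s0,s1,s2,s3,s4,s6}.
On input 0, block {s0,s1,s2,s3,s4,s6} splits into {s0,s1,s2,s4,s6} and {s3}.
Split {s0,s1,s2,s4,s6} by δ(·,1) → {s1,s6} and {s2,s4} and {s0}.
On input 0, block {s1,s6} splits into {s1} and {s6}.
Refine {s2,s4} on symbol 0: members go to different blocks, giving {s2} and {s4}.
Stable partition: {s5} | {s1} | {s3} | {s2} | {s0} | {s6} | {s4} — 7 equivalence classes.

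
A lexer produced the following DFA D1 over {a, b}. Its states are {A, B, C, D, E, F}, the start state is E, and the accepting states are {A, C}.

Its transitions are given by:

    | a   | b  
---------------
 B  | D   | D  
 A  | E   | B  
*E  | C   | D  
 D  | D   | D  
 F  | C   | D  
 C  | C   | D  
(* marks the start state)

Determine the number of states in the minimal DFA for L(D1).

3

First remove the unreachable states {A,B,F}; 3 states remain.
P0 = {C} | {D,E}.
On input a, block {D,E} splits into {D} and {E}.
Stable partition: {C} | {D} | {E} — 3 equivalence classes.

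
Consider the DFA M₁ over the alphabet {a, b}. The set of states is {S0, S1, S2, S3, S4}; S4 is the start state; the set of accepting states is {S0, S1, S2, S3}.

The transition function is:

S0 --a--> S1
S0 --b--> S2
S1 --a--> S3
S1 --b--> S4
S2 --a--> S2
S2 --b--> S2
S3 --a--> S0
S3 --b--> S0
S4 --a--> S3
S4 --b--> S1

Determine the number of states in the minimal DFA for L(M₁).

5

Start with accepting vs non-accepting: {S0,S1,S2,S3} | {S4}.
On input b, block {S0,S1,S2,S3} splits into {S0,S2,S3} and {S1}.
Refine {S0,S2,S3} on symbol a: members go to different blocks, giving {S2,S3} and {S0}.
Refine {S2,S3} on symbol a: members go to different blocks, giving {S2} and {S3}.
Stable partition: {S2} | {S4} | {S1} | {S0} | {S3} — 5 equivalence classes.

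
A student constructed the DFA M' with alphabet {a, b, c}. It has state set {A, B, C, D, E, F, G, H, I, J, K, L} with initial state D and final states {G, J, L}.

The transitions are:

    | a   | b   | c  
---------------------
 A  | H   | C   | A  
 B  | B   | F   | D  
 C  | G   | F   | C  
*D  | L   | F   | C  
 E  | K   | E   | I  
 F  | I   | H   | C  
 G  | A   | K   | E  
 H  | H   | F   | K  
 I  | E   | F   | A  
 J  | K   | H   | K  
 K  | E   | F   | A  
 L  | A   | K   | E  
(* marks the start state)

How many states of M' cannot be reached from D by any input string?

BFS from D reaches {A, C, D, E, F, G, H, I, K, L}; the 2 state(s) B, J are never visited.

2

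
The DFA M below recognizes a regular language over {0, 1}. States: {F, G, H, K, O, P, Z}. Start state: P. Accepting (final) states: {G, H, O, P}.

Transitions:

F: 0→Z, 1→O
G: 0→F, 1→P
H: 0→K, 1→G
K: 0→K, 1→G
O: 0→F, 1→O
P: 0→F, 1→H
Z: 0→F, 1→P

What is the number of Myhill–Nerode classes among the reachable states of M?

2

Every state is reachable, so we keep all 7.
Start with accepting vs non-accepting: {G,H,O,P} | {F,K,Z}.
No further refinement is possible. Final partition (2 blocks): {G,H,O,P} | {F,K,Z}.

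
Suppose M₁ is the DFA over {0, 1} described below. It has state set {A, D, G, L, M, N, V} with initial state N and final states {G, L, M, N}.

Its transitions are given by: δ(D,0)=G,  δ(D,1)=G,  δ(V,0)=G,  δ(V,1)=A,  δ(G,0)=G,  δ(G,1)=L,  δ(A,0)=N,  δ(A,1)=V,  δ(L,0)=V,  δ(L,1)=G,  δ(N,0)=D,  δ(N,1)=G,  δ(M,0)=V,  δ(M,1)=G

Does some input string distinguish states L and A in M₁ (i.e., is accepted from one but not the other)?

First remove the unreachable states {M}; 6 states remain.
Initial partition by acceptance: {G,L,N} | {A,D,V}.
Refine {G,L,N} on symbol 0: members go to different blocks, giving {L,N} and {G}.
On input 0, block {A,D,V} splits into {D,V} and {A}.
Split {D,V} by δ(·,1) → {D} and {V}.
Split {L,N} by δ(·,0) → {L} and {N}.
The partition is now stable with 6 blocks: {L} | {D} | {G} | {A} | {V} | {N}.
L and A end up in different blocks, so they are distinguishable. For instance, the string 'ε' is accepted from only L.

Yes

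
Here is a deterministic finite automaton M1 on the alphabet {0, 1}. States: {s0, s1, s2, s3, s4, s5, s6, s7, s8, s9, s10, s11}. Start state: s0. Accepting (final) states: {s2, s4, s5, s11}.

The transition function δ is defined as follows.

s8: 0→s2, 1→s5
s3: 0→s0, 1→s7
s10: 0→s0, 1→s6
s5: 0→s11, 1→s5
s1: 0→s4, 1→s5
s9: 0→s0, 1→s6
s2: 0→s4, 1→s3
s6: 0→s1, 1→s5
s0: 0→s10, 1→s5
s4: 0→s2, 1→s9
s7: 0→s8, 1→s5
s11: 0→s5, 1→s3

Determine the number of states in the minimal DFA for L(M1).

7

All states are reachable from the start state.
Start with accepting vs non-accepting: {s2,s4,s5,s11} | {s0,s1,s3,s6,s7,s8,s9,s10}.
Split {s2,s4,s5,s11} by δ(·,1) → {s2,s4,s11} and {s5}.
Refine {s2,s4,s11} on symbol 0: members go to different blocks, giving {s2,s4} and {s11}.
Refine {s0,s1,s3,s6,s7,s8,s9,s10} on symbol 0: members go to different blocks, giving {s0,s3,s6,s7,s9,s10} and {s1,s8}.
Split {s0,s3,s6,s7,s9,s10} by δ(·,0) → {s0,s3,s9,s10} and {s6,s7}.
Refine {s0,s3,s9,s10} on symbol 1: members go to different blocks, giving {s3,s9,s10} and {s0}.
The partition is now stable with 7 blocks: {s2,s4} | {s3,s9,s10} | {s5} | {s11} | {s1,s8} | {s6,s7} | {s0}.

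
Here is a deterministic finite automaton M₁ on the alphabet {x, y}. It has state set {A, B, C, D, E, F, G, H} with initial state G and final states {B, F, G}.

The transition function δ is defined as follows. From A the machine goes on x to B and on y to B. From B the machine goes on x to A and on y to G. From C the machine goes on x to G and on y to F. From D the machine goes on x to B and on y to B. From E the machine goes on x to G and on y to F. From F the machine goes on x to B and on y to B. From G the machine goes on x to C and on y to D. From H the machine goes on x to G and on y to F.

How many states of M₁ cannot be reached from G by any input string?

No path from G leads to E, H; the other 6 states are all reachable.

2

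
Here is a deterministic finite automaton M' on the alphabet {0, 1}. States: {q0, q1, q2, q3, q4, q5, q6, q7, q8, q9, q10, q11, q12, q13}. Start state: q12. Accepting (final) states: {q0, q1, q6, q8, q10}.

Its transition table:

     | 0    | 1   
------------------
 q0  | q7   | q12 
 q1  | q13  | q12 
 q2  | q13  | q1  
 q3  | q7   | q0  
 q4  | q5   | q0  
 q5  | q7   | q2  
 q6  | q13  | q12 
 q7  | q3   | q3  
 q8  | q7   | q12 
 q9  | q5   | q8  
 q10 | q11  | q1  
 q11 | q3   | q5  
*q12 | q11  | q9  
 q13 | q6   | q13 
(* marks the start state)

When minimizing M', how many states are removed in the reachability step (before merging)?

BFS from q12 reaches {q0, q1, q2, q3, q5, q6, q7, q8, q9, q11, q12, q13}; the 2 state(s) q4, q10 are never visited.

2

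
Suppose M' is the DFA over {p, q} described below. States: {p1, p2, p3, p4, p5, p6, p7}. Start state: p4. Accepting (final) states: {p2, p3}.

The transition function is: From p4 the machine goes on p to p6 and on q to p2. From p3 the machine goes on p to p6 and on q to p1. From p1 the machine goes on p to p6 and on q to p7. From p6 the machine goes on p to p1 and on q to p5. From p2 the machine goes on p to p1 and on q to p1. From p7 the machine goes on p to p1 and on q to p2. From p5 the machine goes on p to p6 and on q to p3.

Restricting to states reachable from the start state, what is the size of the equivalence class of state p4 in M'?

All states are reachable from the start state.
Initial partition by acceptance: {p2,p3} | {p1,p4,p5,p6,p7}.
Refine {p1,p4,p5,p6,p7} on symbol q: members go to different blocks, giving {p4,p5,p7} and {p1,p6}.
Stable partition: {p2,p3} | {p4,p5,p7} | {p1,p6} — 3 equivalence classes.
State p4 belongs to the block {p4,p5,p7}, which has 3 states.

3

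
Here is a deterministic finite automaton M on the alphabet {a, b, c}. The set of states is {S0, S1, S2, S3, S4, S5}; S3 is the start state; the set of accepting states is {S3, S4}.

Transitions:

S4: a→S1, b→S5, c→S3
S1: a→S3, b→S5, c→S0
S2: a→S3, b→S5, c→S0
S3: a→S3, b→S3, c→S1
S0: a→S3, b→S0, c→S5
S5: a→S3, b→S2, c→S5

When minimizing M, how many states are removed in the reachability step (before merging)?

1

BFS from S3 reaches {S0, S1, S2, S3, S5}; the 1 state(s) S4 are never visited.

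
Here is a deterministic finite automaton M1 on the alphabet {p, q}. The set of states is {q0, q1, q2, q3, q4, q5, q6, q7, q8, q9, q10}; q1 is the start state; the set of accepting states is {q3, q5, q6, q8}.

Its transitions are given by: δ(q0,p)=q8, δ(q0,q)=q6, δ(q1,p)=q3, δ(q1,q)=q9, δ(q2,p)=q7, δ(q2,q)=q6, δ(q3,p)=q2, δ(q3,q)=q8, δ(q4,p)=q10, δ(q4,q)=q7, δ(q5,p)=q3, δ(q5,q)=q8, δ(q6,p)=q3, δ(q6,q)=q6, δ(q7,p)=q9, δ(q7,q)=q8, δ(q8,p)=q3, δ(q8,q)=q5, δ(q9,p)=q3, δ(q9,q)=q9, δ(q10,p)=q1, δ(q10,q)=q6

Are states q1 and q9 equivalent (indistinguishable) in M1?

Yes

Reachable states from the start: {q1,q2,q3,q5,q6,q7,q8,q9}. Unreachable: {q0,q4,q10} — drop them.
Initial partition by acceptance: {q3,q5,q6,q8} | {q1,q2,q7,q9}.
Refine {q3,q5,q6,q8} on symbol p: members go to different blocks, giving {q5,q6,q8} and {q3}.
On input p, block {q1,q2,q7,q9} splits into {q1,q9} and {q2,q7}.
Split {q2,q7} by δ(·,p) → {q2} and {q7}.
No further refinement is possible. Final partition (5 blocks): {q5,q6,q8} | {q1,q9} | {q3} | {q2} | {q7}.
q1 and q9 lie in the same block of the stable partition, so they are equivalent — no string distinguishes them.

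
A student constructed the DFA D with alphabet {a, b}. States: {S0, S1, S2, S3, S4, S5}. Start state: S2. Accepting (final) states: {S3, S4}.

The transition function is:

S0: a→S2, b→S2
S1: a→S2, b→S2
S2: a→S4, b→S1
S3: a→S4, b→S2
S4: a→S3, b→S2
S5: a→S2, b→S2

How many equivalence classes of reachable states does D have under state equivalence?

Reachable states from the start: {S1,S2,S3,S4}. Unreachable: {S0,S5} — drop them.
Initial partition by acceptance: {S3,S4} | {S1,S2}.
Refine {S1,S2} on symbol a: members go to different blocks, giving {S1} and {S2}.
No further refinement is possible. Final partition (3 blocks): {S3,S4} | {S1} | {S2}.

3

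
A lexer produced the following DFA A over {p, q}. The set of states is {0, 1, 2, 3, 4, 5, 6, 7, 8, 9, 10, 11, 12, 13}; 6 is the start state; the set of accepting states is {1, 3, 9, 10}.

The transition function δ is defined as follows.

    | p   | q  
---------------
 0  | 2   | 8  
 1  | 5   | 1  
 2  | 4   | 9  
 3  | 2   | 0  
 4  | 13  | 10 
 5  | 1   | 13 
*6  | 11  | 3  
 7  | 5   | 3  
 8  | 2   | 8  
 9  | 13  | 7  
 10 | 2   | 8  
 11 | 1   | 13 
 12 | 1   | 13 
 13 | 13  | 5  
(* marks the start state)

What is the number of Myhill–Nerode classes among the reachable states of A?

9

First remove the unreachable states {12}; 13 states remain.
P0 = {1,3,9,10} | {0,2,4,5,6,7,8,11,13}.
On input q, block {1,3,9,10} splits into {3,9,10} and {1}.
Split {0,2,4,5,6,7,8,11,13} by δ(·,p) → {0,2,4,6,7,8,13} and {5,11}.
On input p, block {0,2,4,6,7,8,13} splits into {0,2,4,8,13} and {6,7}.
Refine {3,9,10} on symbol q: members go to different blocks, giving {3,10} and {9}.
Split {0,2,4,8,13} by δ(·,q) → {0,8} and {2} and {4} and {13}.
The partition is now stable with 9 blocks: {3,10} | {0,8} | {1} | {5,11} | {6,7} | {9} | {2} | {4} | {13}.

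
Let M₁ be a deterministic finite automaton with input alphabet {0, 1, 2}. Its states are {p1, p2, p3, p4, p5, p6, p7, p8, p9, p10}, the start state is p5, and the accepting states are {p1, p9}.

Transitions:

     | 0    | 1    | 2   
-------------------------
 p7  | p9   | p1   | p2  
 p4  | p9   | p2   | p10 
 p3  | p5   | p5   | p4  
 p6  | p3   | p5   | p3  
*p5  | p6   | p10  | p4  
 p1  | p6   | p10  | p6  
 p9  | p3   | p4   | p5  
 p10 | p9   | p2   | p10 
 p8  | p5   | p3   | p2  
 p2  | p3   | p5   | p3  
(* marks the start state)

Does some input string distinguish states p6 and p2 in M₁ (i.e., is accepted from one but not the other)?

No

First remove the unreachable states {p1,p7,p8}; 7 states remain.
Initial partition by acceptance: {p9} | {p2,p3,p4,p5,p6,p10}.
Refine {p2,p3,p4,p5,p6,p10} on symbol 0: members go to different blocks, giving {p2,p3,p5,p6} and {p4,p10}.
On input 1, block {p2,p3,p5,p6} splits into {p2,p3,p6} and {p5}.
Split {p2,p3,p6} by δ(·,0) → {p2,p6} and {p3}.
The partition is now stable with 5 blocks: {p9} | {p2,p6} | {p4,p10} | {p5} | {p3}.
p6 and p2 lie in the same block of the stable partition, so they are equivalent — no string distinguishes them.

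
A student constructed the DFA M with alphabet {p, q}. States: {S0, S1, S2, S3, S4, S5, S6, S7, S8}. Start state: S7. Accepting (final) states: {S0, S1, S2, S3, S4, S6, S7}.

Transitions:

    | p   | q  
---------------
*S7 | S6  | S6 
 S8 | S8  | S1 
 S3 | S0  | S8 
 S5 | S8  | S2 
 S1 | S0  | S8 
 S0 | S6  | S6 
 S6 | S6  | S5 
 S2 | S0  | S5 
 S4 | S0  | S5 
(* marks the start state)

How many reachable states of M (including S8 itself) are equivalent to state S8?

States {S3,S4} cannot be reached from the start state, so discard them.
Start with accepting vs non-accepting: {S0,S1,S2,S6,S7} | {S5,S8}.
On input q, block {S0,S1,S2,S6,S7} splits into {S1,S2,S6} and {S0,S7}.
Refine {S1,S2,S6} on symbol p: members go to different blocks, giving {S1,S2} and {S6}.
Stable partition: {S1,S2} | {S5,S8} | {S0,S7} | {S6} — 4 equivalence classes.
State S8 belongs to the block {S5,S8}, which has 2 states.

2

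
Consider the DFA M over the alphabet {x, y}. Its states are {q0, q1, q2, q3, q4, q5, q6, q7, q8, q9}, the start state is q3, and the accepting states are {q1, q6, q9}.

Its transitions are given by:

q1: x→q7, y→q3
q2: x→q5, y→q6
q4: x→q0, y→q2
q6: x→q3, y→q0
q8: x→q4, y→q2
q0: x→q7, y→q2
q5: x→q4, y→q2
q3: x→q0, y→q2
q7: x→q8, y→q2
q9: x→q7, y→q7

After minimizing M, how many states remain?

States {q1,q9} cannot be reached from the start state, so discard them.
P0 = {q6} | {q0,q2,q3,q4,q5,q7,q8}.
Split {q0,q2,q3,q4,q5,q7,q8} by δ(·,y) → {q0,q3,q4,q5,q7,q8} and {q2}.
Stable partition: {q6} | {q0,q3,q4,q5,q7,q8} | {q2} — 3 equivalence classes.

3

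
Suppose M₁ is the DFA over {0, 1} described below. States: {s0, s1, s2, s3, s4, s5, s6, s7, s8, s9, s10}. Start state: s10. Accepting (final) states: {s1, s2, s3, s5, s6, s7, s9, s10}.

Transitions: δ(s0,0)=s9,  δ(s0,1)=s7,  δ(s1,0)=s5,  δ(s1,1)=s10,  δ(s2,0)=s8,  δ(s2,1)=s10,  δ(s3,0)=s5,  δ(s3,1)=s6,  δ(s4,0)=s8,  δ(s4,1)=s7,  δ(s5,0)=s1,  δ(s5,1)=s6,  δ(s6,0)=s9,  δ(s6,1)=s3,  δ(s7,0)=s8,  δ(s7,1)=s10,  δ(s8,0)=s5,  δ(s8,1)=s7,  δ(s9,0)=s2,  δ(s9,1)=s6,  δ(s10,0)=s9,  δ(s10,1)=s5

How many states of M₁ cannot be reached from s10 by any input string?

2

BFS from s10 reaches {s1, s2, s3, s5, s6, s7, s8, s9, s10}; the 2 state(s) s0, s4 are never visited.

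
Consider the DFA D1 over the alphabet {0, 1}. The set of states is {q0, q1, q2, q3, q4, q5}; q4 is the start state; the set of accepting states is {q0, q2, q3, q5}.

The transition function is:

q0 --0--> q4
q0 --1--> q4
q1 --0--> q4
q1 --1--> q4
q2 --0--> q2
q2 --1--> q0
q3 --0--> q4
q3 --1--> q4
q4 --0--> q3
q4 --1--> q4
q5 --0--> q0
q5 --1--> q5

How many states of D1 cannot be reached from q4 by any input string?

4

BFS from q4 reaches {q3, q4}; the 4 state(s) q0, q1, q2, q5 are never visited.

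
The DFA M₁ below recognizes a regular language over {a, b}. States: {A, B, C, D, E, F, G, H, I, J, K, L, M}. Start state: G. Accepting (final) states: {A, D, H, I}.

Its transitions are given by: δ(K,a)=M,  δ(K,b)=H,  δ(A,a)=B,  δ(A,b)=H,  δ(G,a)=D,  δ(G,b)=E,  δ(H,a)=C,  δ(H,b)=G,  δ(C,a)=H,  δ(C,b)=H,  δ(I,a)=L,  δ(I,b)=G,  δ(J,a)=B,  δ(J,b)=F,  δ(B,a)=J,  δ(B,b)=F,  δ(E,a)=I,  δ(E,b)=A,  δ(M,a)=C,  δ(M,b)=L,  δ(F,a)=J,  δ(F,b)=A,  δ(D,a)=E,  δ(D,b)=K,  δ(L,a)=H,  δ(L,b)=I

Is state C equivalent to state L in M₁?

Yes

Initial partition by acceptance: {A,D,H,I} | {B,C,E,F,G,J,K,L,M}.
Split {A,D,H,I} by δ(·,b) → {D,H,I} and {A}.
Refine {B,C,E,F,G,J,K,L,M} on symbol a: members go to different blocks, giving {B,F,J,K,M} and {C,E,G,L}.
Split {D,H,I} by δ(·,b) → {H,I} and {D}.
On input a, block {B,F,J,K,M} splits into {B,F,J,K} and {M}.
Refine {B,F,J,K} on symbol a: members go to different blocks, giving {B,F,J} and {K}.
Refine {B,F,J} on symbol b: members go to different blocks, giving {B,J} and {F}.
Refine {C,E,G,L} on symbol a: members go to different blocks, giving {C,E,L} and {G}.
Split {C,E,L} by δ(·,b) → {C,L} and {E}.
Stable partition: {H,I} | {B,J} | {A} | {C,L} | {D} | {M} | {K} | {F} | {G} | {E} — 10 equivalence classes.
C and L lie in the same block of the stable partition, so they are equivalent — no string distinguishes them.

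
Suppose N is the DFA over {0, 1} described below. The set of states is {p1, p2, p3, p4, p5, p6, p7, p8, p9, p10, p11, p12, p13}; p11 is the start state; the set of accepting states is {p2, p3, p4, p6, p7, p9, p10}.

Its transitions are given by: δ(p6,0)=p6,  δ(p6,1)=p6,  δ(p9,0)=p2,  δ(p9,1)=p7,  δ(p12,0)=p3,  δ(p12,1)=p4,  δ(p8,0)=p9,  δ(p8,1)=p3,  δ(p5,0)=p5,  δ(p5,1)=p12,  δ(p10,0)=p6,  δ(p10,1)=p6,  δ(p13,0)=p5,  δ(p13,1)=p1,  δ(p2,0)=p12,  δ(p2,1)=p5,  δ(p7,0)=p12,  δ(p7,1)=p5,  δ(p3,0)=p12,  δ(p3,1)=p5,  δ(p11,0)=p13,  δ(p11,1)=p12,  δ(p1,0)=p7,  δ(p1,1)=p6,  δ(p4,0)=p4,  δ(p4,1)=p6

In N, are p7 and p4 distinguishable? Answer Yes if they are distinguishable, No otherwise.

States {p2,p8,p9,p10} cannot be reached from the start state, so discard them.
P0 = {p3,p4,p6,p7} | {p1,p5,p11,p12,p13}.
Refine {p3,p4,p6,p7} on symbol 0: members go to different blocks, giving {p3,p7} and {p4,p6}.
Split {p1,p5,p11,p12,p13} by δ(·,0) → {p5,p11,p13} and {p1,p12}.
No further refinement is possible. Final partition (4 blocks): {p3,p7} | {p5,p11,p13} | {p4,p6} | {p1,p12}.
p7 and p4 end up in different blocks, so they are distinguishable. For instance, the string '0' is accepted from only p4.

Yes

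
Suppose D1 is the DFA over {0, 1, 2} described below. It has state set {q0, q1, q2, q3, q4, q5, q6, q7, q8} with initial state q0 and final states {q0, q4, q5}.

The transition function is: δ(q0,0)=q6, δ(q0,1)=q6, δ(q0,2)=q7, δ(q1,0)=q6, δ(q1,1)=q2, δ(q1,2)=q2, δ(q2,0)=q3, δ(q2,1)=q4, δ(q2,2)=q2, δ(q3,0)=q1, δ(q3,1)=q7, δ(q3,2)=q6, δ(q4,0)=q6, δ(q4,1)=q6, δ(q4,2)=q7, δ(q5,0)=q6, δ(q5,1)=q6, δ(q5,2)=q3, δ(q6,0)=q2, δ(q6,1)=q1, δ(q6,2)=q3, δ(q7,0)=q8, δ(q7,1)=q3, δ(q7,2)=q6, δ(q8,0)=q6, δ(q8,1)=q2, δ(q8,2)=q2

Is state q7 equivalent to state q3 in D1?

First remove the unreachable states {q5}; 8 states remain.
Initial partition by acceptance: {q0,q4} | {q1,q2,q3,q6,q7,q8}.
On input 1, block {q1,q2,q3,q6,q7,q8} splits into {q1,q3,q6,q7,q8} and {q2}.
On input 0, block {q1,q3,q6,q7,q8} splits into {q1,q3,q7,q8} and {q6}.
On input 0, block {q1,q3,q7,q8} splits into {q1,q8} and {q3,q7}.
No further refinement is possible. Final partition (5 blocks): {q0,q4} | {q1,q8} | {q2} | {q6} | {q3,q7}.
q7 and q3 lie in the same block of the stable partition, so they are equivalent — no string distinguishes them.

Yes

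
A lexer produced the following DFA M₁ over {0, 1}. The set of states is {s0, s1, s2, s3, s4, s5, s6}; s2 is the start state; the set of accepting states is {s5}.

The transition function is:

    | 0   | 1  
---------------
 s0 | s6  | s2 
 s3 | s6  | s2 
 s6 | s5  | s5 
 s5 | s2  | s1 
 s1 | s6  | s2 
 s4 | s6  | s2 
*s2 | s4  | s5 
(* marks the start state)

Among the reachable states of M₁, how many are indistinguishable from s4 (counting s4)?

2

First remove the unreachable states {s0,s3}; 5 states remain.
Start with accepting vs non-accepting: {s5} | {s1,s2,s4,s6}.
Refine {s1,s2,s4,s6} on symbol 0: members go to different blocks, giving {s1,s2,s4} and {s6}.
On input 0, block {s1,s2,s4} splits into {s1,s4} and {s2}.
The partition is now stable with 4 blocks: {s5} | {s1,s4} | {s6} | {s2}.
State s4 belongs to the block {s1,s4}, which has 2 states.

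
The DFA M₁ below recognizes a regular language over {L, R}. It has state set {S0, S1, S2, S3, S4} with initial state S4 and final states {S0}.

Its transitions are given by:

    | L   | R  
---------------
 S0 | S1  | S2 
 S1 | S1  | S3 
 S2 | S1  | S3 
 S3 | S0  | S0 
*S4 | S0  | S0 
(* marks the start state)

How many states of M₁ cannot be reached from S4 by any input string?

0

A breadth-first search from the start state visits every state.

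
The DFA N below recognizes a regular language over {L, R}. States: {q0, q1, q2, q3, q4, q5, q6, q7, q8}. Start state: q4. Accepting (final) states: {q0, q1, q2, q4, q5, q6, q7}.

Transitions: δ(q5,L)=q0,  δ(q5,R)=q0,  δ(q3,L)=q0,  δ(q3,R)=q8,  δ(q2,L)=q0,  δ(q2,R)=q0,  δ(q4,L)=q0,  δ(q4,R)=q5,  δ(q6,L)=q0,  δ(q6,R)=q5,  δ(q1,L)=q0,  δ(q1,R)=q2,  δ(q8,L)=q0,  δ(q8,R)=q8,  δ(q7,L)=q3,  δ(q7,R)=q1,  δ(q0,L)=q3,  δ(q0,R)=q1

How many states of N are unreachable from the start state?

Starting at q4 and following transitions, the reachable set is {q0, q1, q2, q3, q4, q5, q8}. That leaves q6, q7 unreachable — 2 in total.

2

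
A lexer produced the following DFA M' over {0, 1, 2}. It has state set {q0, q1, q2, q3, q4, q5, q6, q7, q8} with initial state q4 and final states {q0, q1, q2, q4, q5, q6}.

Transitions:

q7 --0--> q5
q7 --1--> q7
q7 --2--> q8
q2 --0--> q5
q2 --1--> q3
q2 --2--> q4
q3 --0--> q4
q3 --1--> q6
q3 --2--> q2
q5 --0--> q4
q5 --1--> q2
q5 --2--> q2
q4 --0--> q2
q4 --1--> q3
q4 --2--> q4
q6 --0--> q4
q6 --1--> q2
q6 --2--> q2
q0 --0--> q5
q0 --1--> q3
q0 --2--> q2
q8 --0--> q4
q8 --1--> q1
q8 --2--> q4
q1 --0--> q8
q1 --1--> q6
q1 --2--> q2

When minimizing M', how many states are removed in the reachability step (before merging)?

No path from q4 leads to q0, q1, q7, q8; the other 5 states are all reachable.

4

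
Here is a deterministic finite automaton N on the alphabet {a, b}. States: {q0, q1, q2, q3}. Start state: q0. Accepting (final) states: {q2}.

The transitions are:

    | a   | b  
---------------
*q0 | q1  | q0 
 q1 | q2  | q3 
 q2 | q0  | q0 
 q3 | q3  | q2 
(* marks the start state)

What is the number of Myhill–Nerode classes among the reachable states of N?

4

All states are reachable from the start state.
Initial partition by acceptance: {q2} | {q0,q1,q3}.
Refine {q0,q1,q3} on symbol a: members go to different blocks, giving {q0,q3} and {q1}.
On input a, block {q0,q3} splits into {q0} and {q3}.
Stable partition: {q2} | {q0} | {q1} | {q3} — 4 equivalence classes.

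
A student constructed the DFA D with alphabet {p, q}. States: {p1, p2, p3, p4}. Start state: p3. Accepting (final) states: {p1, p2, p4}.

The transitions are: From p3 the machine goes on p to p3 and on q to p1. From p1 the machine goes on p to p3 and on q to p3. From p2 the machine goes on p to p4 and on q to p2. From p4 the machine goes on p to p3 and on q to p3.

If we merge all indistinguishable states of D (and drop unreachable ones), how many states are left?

States {p2,p4} cannot be reached from the start state, so discard them.
Start with accepting vs non-accepting: {p1} | {p3}.
No further refinement is possible. Final partition (2 blocks): {p1} | {p3}.

2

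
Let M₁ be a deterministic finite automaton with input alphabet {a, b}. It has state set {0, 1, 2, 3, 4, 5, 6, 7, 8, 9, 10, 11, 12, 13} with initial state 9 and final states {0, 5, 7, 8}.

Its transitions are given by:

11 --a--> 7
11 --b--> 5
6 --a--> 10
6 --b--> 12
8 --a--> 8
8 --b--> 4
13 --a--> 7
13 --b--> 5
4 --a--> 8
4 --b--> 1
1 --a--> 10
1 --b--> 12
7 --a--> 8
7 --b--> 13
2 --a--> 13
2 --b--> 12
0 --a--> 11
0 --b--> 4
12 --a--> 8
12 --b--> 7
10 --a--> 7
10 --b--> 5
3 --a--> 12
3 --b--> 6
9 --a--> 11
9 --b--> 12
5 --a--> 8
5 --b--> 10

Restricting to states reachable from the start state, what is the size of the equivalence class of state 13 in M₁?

3

First remove the unreachable states {0,2,3,6}; 10 states remain.
P0 = {5,7,8} | {1,4,9,10,11,12,13}.
Split {1,4,9,10,11,12,13} by δ(·,a) → {4,10,11,12,13} and {1,9}.
Refine {4,10,11,12,13} on symbol b: members go to different blocks, giving {10,11,12,13} and {4}.
On input b, block {5,7,8} splits into {5,7} and {8}.
On input a, block {10,11,12,13} splits into {10,11,13} and {12}.
No further refinement is possible. Final partition (6 blocks): {5,7} | {10,11,13} | {1,9} | {4} | {8} | {12}.
State 13 belongs to the block {10,11,13}, which has 3 states.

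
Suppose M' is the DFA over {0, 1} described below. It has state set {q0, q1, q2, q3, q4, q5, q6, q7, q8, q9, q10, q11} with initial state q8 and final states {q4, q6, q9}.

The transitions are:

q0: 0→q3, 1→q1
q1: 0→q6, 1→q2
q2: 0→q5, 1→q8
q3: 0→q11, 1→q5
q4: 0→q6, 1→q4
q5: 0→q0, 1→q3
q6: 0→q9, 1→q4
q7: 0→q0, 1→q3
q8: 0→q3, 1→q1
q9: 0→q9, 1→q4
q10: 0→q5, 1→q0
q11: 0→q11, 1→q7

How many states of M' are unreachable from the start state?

No path from q8 leads to q10; the other 11 states are all reachable.

1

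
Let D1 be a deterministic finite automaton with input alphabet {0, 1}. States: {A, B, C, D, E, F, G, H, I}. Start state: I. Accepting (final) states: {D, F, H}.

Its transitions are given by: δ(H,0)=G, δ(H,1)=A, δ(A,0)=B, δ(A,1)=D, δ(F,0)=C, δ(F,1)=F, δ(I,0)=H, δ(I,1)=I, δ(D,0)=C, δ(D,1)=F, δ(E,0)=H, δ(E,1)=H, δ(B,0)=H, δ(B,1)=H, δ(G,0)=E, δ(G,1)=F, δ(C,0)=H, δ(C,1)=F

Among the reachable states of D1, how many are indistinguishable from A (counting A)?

Start with accepting vs non-accepting: {D,F,H} | {A,B,C,E,G,I}.
Split {D,F,H} by δ(·,1) → {D,F} and {H}.
Refine {A,B,C,E,G,I} on symbol 0: members go to different blocks, giving {B,C,E,I} and {A,G}.
Refine {B,C,E,I} on symbol 1: members go to different blocks, giving {B,E} and {C} and {I}.
No further refinement is possible. Final partition (6 blocks): {D,F} | {B,E} | {H} | {A,G} | {C} | {I}.
The equivalence class containing A is {A,G}, of size 2.

2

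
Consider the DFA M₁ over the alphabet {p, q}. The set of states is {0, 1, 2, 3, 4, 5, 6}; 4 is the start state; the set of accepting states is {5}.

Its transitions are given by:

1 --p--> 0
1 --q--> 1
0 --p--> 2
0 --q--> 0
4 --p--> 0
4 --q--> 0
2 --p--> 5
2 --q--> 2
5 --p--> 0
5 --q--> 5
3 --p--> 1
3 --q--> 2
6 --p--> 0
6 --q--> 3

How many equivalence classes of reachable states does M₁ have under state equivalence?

4

First remove the unreachable states {1,3,6}; 4 states remain.
Initial partition by acceptance: {5} | {0,2,4}.
Split {0,2,4} by δ(·,p) → {0,4} and {2}.
Refine {0,4} on symbol p: members go to different blocks, giving {0} and {4}.
Stable partition: {5} | {0} | {2} | {4} — 4 equivalence classes.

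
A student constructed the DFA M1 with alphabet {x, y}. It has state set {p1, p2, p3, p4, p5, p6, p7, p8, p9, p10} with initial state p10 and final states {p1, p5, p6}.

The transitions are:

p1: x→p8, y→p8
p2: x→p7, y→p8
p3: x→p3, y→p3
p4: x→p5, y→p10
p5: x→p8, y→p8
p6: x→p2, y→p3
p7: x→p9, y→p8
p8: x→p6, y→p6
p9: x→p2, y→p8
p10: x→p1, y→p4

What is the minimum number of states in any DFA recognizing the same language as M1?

6

Every state is reachable, so we keep all 10.
Initial partition by acceptance: {p1,p5,p6} | {p2,p3,p4,p7,p8,p9,p10}.
Split {p2,p3,p4,p7,p8,p9,p10} by δ(·,x) → {p2,p3,p7,p9} and {p4,p8,p10}.
Split {p1,p5,p6} by δ(·,x) → {p1,p5} and {p6}.
On input y, block {p2,p3,p7,p9} splits into {p2,p7,p9} and {p3}.
On input x, block {p4,p8,p10} splits into {p4,p10} and {p8}.
The partition is now stable with 6 blocks: {p1,p5} | {p2,p7,p9} | {p4,p10} | {p6} | {p3} | {p8}.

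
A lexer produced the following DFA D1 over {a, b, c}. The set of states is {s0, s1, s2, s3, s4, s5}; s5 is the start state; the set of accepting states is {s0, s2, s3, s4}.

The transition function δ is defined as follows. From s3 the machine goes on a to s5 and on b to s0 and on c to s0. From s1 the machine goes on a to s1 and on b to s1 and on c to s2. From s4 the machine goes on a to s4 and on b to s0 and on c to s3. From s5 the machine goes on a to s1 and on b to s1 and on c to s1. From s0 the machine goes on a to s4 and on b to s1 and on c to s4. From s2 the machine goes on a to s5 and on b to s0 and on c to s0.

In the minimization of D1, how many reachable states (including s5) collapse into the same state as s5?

1

P0 = {s0,s2,s3,s4} | {s1,s5}.
Refine {s0,s2,s3,s4} on symbol a: members go to different blocks, giving {s0,s4} and {s2,s3}.
On input b, block {s0,s4} splits into {s0} and {s4}.
Split {s1,s5} by δ(·,c) → {s1} and {s5}.
The partition is now stable with 5 blocks: {s0} | {s1} | {s2,s3} | {s4} | {s5}.
State s5 belongs to the block {s5}, which has 1 states.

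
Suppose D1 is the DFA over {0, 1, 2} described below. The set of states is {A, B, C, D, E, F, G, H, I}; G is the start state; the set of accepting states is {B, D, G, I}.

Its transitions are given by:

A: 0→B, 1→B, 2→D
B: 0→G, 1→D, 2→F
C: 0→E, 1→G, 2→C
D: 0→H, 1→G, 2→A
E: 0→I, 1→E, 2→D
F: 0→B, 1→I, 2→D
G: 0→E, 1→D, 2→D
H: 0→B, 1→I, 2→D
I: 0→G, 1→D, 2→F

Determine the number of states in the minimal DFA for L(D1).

First remove the unreachable states {C}; 8 states remain.
P0 = {B,D,G,I} | {A,E,F,H}.
On input 0, block {B,D,G,I} splits into {B,I} and {D,G}.
Split {A,E,F,H} by δ(·,1) → {A,F,H} and {E}.
Split {D,G} by δ(·,0) → {D} and {G}.
The partition is now stable with 5 blocks: {B,I} | {A,F,H} | {D} | {E} | {G}.

5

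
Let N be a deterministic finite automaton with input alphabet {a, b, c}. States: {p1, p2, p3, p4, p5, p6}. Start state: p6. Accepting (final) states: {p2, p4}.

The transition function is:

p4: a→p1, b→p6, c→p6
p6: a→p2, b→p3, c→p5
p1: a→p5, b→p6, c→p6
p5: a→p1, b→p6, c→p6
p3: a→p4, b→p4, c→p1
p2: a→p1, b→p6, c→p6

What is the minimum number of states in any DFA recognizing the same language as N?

4

Initial partition by acceptance: {p2,p4} | {p1,p3,p5,p6}.
On input a, block {p1,p3,p5,p6} splits into {p1,p5} and {p3,p6}.
Refine {p3,p6} on symbol b: members go to different blocks, giving {p3} and {p6}.
Stable partition: {p2,p4} | {p1,p5} | {p3} | {p6} — 4 equivalence classes.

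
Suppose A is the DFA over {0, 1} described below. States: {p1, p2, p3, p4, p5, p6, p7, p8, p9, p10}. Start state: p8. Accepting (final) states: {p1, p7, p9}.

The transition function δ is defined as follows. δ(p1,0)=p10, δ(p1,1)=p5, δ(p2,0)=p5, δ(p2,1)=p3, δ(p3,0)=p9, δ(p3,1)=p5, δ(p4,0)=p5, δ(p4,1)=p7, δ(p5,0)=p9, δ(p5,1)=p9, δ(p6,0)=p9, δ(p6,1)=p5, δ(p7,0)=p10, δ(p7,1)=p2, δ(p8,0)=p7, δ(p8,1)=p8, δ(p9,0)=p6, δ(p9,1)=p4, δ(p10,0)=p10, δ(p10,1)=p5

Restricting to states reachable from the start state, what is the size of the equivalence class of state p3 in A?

Reachable states from the start: {p2,p3,p4,p5,p6,p7,p8,p9,p10}. Unreachable: {p1} — drop them.
Initial partition by acceptance: {p7,p9} | {p2,p3,p4,p5,p6,p8,p10}.
Refine {p2,p3,p4,p5,p6,p8,p10} on symbol 0: members go to different blocks, giving {p3,p5,p6,p8} and {p2,p4,p10}.
On input 0, block {p7,p9} splits into {p7} and {p9}.
Split {p3,p5,p6,p8} by δ(·,0) → {p3,p5,p6} and {p8}.
Split {p3,p5,p6} by δ(·,1) → {p3,p6} and {p5}.
Refine {p2,p4,p10} on symbol 0: members go to different blocks, giving {p2,p4} and {p10}.
On input 1, block {p2,p4} splits into {p2} and {p4}.
No further refinement is possible. Final partition (8 blocks): {p7} | {p3,p6} | {p2} | {p9} | {p8} | {p5} | {p10} | {p4}.
The equivalence class containing p3 is {p3,p6}, of size 2.

2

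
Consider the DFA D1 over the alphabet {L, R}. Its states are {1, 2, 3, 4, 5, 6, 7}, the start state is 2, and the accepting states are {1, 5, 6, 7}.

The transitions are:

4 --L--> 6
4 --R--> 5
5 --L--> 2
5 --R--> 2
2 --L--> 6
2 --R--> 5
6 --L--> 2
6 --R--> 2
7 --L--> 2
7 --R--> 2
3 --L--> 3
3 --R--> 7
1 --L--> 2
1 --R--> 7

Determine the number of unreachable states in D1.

No path from 2 leads to 1, 3, 4, 7; the other 3 states are all reachable.

4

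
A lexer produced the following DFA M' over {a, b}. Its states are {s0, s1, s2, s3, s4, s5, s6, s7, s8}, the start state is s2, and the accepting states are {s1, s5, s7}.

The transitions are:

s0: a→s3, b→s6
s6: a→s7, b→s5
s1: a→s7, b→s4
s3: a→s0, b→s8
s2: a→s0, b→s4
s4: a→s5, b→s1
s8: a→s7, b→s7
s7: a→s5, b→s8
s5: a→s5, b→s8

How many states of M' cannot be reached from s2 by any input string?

0

A breadth-first search from the start state visits every state.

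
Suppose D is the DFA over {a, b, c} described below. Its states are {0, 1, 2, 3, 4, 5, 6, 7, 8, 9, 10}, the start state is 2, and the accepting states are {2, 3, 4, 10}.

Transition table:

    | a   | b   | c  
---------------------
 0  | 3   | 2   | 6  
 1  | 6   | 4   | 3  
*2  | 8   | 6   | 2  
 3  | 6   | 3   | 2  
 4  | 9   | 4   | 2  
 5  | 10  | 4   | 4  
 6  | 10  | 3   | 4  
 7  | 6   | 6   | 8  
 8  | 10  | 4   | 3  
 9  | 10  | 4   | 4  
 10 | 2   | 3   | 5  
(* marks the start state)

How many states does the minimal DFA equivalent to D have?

4

States {0,1,7} cannot be reached from the start state, so discard them.
Start with accepting vs non-accepting: {2,3,4,10} | {5,6,8,9}.
Split {2,3,4,10} by δ(·,a) → {2,3,4} and {10}.
Split {2,3,4} by δ(·,b) → {3,4} and {2}.
Stable partition: {3,4} | {5,6,8,9} | {10} | {2} — 4 equivalence classes.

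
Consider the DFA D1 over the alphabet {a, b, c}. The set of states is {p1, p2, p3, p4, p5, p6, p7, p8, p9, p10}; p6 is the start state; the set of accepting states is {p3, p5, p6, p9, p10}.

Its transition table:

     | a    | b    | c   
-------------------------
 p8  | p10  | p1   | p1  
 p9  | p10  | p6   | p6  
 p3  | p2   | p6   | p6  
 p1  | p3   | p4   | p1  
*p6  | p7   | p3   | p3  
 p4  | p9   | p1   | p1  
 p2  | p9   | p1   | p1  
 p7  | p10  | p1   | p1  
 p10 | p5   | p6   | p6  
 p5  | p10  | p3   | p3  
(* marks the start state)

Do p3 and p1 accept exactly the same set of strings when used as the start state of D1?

No

First remove the unreachable states {p8}; 9 states remain.
P0 = {p3,p5,p6,p9,p10} | {p1,p2,p4,p7}.
Refine {p3,p5,p6,p9,p10} on symbol a: members go to different blocks, giving {p5,p9,p10} and {p3,p6}.
Refine {p1,p2,p4,p7} on symbol a: members go to different blocks, giving {p2,p4,p7} and {p1}.
Stable partition: {p5,p9,p10} | {p2,p4,p7} | {p3,p6} | {p1} — 4 equivalence classes.
p3 and p1 end up in different blocks, so they are distinguishable. For instance, the string 'ε' is accepted from only p3.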